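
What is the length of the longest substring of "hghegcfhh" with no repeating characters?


Input: "hghegcfhh"
Sliding window (track last position of each char):
  Position 0 ('h'): window [0,0] length 1 -- new best
  Position 1 ('g'): window [0,1] length 2 -- new best
  Position 2 ('h'): repeat (last at 0), move window start to 1
  Position 2 ('h'): window [1,2] length 2
  Position 3 ('e'): window [1,3] length 3 -- new best
  Position 4 ('g'): repeat (last at 1), move window start to 2
  Position 4 ('g'): window [2,4] length 3
  Position 5 ('c'): window [2,5] length 4 -- new best
  Position 6 ('f'): window [2,6] length 5 -- new best
  Position 7 ('h'): repeat (last at 2), move window start to 3
  Position 7 ('h'): window [3,7] length 5
  Position 8 ('h'): repeat (last at 7), move window start to 8
  Position 8 ('h'): window [8,8] length 1
Longest substring with no repeats: "hegcf" with length 5

5


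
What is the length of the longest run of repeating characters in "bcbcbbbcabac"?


Input: "bcbcbbbcabac"
Scanning for longest run:
  Position 1 ('c'): new char, reset run to 1
  Position 2 ('b'): new char, reset run to 1
  Position 3 ('c'): new char, reset run to 1
  Position 4 ('b'): new char, reset run to 1
  Position 5 ('b'): continues run of 'b', length=2
  Position 6 ('b'): continues run of 'b', length=3
  Position 7 ('c'): new char, reset run to 1
  Position 8 ('a'): new char, reset run to 1
  Position 9 ('b'): new char, reset run to 1
  Position 10 ('a'): new char, reset run to 1
  Position 11 ('c'): new char, reset run to 1
Longest run: 'b' with length 3

3


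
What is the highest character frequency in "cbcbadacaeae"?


Input: cbcbadacaeae
Character counts:
  'a': 4
  'b': 2
  'c': 3
  'd': 1
  'e': 2
Maximum frequency: 4

4


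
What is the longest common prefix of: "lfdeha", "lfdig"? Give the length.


Words: lfdeha, lfdig
  Position 0: all 'l' => match
  Position 1: all 'f' => match
  Position 2: all 'd' => match
  Position 3: ('e', 'i') => mismatch, stop
LCP = "lfd" (length 3)

3


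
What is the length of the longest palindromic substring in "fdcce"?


Input: "fdcce"
Checking substrings for palindromes:
  [2:4] "cc" (len 2) => palindrome
Longest palindromic substring: "cc" with length 2

2


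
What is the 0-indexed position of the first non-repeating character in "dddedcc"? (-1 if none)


Input: dddedcc
Character frequencies:
  'c': 2
  'd': 4
  'e': 1
Scanning left to right for freq == 1:
  Position 0 ('d'): freq=4, skip
  Position 1 ('d'): freq=4, skip
  Position 2 ('d'): freq=4, skip
  Position 3 ('e'): unique! => answer = 3

3


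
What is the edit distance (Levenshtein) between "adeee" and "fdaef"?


Computing edit distance: "adeee" -> "fdaef"
DP table:
           f    d    a    e    f
      0    1    2    3    4    5
  a   1    1    2    2    3    4
  d   2    2    1    2    3    4
  e   3    3    2    2    2    3
  e   4    4    3    3    2    3
  e   5    5    4    4    3    3
Edit distance = dp[5][5] = 3

3


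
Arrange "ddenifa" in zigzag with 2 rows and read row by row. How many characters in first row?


Zigzag "ddenifa" into 2 rows:
Placing characters:
  'd' => row 0
  'd' => row 1
  'e' => row 0
  'n' => row 1
  'i' => row 0
  'f' => row 1
  'a' => row 0
Rows:
  Row 0: "deia"
  Row 1: "dnf"
First row length: 4

4


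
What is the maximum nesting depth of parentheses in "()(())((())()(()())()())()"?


Input: "()(())((())()(()())()())()"
Tracking depth:
  Position 0 '(': depth becomes 1
  Position 1 ')': depth becomes 0
  Position 2 '(': depth becomes 1
  Position 3 '(': depth becomes 2
  Position 4 ')': depth becomes 1
  Position 5 ')': depth becomes 0
  Position 6 '(': depth becomes 1
  Position 7 '(': depth becomes 2
  Position 8 '(': depth becomes 3
  Position 9 ')': depth becomes 2
  Position 10 ')': depth becomes 1
  Position 11 '(': depth becomes 2
  Position 12 ')': depth becomes 1
  Position 13 '(': depth becomes 2
  Position 14 '(': depth becomes 3
  Position 15 ')': depth becomes 2
  Position 16 '(': depth becomes 3
  Position 17 ')': depth becomes 2
  Position 18 ')': depth becomes 1
  Position 19 '(': depth becomes 2
  Position 20 ')': depth becomes 1
  Position 21 '(': depth becomes 2
  Position 22 ')': depth becomes 1
  Position 23 ')': depth becomes 0
  Position 24 '(': depth becomes 1
  Position 25 ')': depth becomes 0
Maximum depth reached: 3

3


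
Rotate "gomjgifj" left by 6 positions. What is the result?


Input: "gomjgifj", rotate left by 6
First 6 characters: "gomjgi"
Remaining characters: "fj"
Concatenate remaining + first: "fj" + "gomjgi" = "fjgomjgi"

fjgomjgi


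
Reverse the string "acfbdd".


Input: acfbdd
Reading characters right to left:
  Position 5: 'd'
  Position 4: 'd'
  Position 3: 'b'
  Position 2: 'f'
  Position 1: 'c'
  Position 0: 'a'
Reversed: ddbfca

ddbfca


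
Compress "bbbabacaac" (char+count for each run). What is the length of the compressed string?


Input: bbbabacaac
Runs:
  'b' x 3 => "b3"
  'a' x 1 => "a1"
  'b' x 1 => "b1"
  'a' x 1 => "a1"
  'c' x 1 => "c1"
  'a' x 2 => "a2"
  'c' x 1 => "c1"
Compressed: "b3a1b1a1c1a2c1"
Compressed length: 14

14


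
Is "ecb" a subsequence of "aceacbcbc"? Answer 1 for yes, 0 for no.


Check if "ecb" is a subsequence of "aceacbcbc"
Greedy scan:
  Position 0 ('a'): no match needed
  Position 1 ('c'): no match needed
  Position 2 ('e'): matches sub[0] = 'e'
  Position 3 ('a'): no match needed
  Position 4 ('c'): matches sub[1] = 'c'
  Position 5 ('b'): matches sub[2] = 'b'
  Position 6 ('c'): no match needed
  Position 7 ('b'): no match needed
  Position 8 ('c'): no match needed
All 3 characters matched => is a subsequence

1


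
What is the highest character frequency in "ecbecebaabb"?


Input: ecbecebaabb
Character counts:
  'a': 2
  'b': 4
  'c': 2
  'e': 3
Maximum frequency: 4

4


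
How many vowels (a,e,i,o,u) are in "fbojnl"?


Input: fbojnl
Checking each character:
  'f' at position 0: consonant
  'b' at position 1: consonant
  'o' at position 2: vowel (running total: 1)
  'j' at position 3: consonant
  'n' at position 4: consonant
  'l' at position 5: consonant
Total vowels: 1

1


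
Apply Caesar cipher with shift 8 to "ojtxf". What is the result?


Caesar cipher: shift "ojtxf" by 8
  'o' (pos 14) + 8 = pos 22 = 'w'
  'j' (pos 9) + 8 = pos 17 = 'r'
  't' (pos 19) + 8 = pos 1 = 'b'
  'x' (pos 23) + 8 = pos 5 = 'f'
  'f' (pos 5) + 8 = pos 13 = 'n'
Result: wrbfn

wrbfn


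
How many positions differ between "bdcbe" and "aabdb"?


Comparing "bdcbe" and "aabdb" position by position:
  Position 0: 'b' vs 'a' => DIFFER
  Position 1: 'd' vs 'a' => DIFFER
  Position 2: 'c' vs 'b' => DIFFER
  Position 3: 'b' vs 'd' => DIFFER
  Position 4: 'e' vs 'b' => DIFFER
Positions that differ: 5

5


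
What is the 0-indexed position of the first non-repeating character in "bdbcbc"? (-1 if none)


Input: bdbcbc
Character frequencies:
  'b': 3
  'c': 2
  'd': 1
Scanning left to right for freq == 1:
  Position 0 ('b'): freq=3, skip
  Position 1 ('d'): unique! => answer = 1

1


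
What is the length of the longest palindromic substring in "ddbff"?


Input: "ddbff"
Checking substrings for palindromes:
  [0:2] "dd" (len 2) => palindrome
  [3:5] "ff" (len 2) => palindrome
Longest palindromic substring: "dd" with length 2

2


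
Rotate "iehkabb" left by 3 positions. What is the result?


Input: "iehkabb", rotate left by 3
First 3 characters: "ieh"
Remaining characters: "kabb"
Concatenate remaining + first: "kabb" + "ieh" = "kabbieh"

kabbieh


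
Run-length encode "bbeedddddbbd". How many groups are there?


Input: bbeedddddbbd
Scanning for consecutive runs:
  Group 1: 'b' x 2 (positions 0-1)
  Group 2: 'e' x 2 (positions 2-3)
  Group 3: 'd' x 5 (positions 4-8)
  Group 4: 'b' x 2 (positions 9-10)
  Group 5: 'd' x 1 (positions 11-11)
Total groups: 5

5


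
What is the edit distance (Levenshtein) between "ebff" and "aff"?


Computing edit distance: "ebff" -> "aff"
DP table:
           a    f    f
      0    1    2    3
  e   1    1    2    3
  b   2    2    2    3
  f   3    3    2    2
  f   4    4    3    2
Edit distance = dp[4][3] = 2

2


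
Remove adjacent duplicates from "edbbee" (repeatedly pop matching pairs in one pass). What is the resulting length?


Input: edbbee
Stack-based adjacent duplicate removal:
  Read 'e': push. Stack: e
  Read 'd': push. Stack: ed
  Read 'b': push. Stack: edb
  Read 'b': matches stack top 'b' => pop. Stack: ed
  Read 'e': push. Stack: ede
  Read 'e': matches stack top 'e' => pop. Stack: ed
Final stack: "ed" (length 2)

2


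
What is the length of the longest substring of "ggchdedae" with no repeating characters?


Input: "ggchdedae"
Sliding window (track last position of each char):
  Position 0 ('g'): window [0,0] length 1 -- new best
  Position 1 ('g'): repeat (last at 0), move window start to 1
  Position 1 ('g'): window [1,1] length 1
  Position 2 ('c'): window [1,2] length 2 -- new best
  Position 3 ('h'): window [1,3] length 3 -- new best
  Position 4 ('d'): window [1,4] length 4 -- new best
  Position 5 ('e'): window [1,5] length 5 -- new best
  Position 6 ('d'): repeat (last at 4), move window start to 5
  Position 6 ('d'): window [5,6] length 2
  Position 7 ('a'): window [5,7] length 3
  Position 8 ('e'): repeat (last at 5), move window start to 6
  Position 8 ('e'): window [6,8] length 3
Longest substring with no repeats: "gchde" with length 5

5


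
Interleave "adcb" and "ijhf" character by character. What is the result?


Interleaving "adcb" and "ijhf":
  Position 0: 'a' from first, 'i' from second => "ai"
  Position 1: 'd' from first, 'j' from second => "dj"
  Position 2: 'c' from first, 'h' from second => "ch"
  Position 3: 'b' from first, 'f' from second => "bf"
Result: aidjchbf

aidjchbf


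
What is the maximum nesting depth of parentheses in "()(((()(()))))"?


Input: "()(((()(()))))"
Tracking depth:
  Position 0 '(': depth becomes 1
  Position 1 ')': depth becomes 0
  Position 2 '(': depth becomes 1
  Position 3 '(': depth becomes 2
  Position 4 '(': depth becomes 3
  Position 5 '(': depth becomes 4
  Position 6 ')': depth becomes 3
  Position 7 '(': depth becomes 4
  Position 8 '(': depth becomes 5
  Position 9 ')': depth becomes 4
  Position 10 ')': depth becomes 3
  Position 11 ')': depth becomes 2
  Position 12 ')': depth becomes 1
  Position 13 ')': depth becomes 0
Maximum depth reached: 5

5


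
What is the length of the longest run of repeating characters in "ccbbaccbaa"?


Input: "ccbbaccbaa"
Scanning for longest run:
  Position 1 ('c'): continues run of 'c', length=2
  Position 2 ('b'): new char, reset run to 1
  Position 3 ('b'): continues run of 'b', length=2
  Position 4 ('a'): new char, reset run to 1
  Position 5 ('c'): new char, reset run to 1
  Position 6 ('c'): continues run of 'c', length=2
  Position 7 ('b'): new char, reset run to 1
  Position 8 ('a'): new char, reset run to 1
  Position 9 ('a'): continues run of 'a', length=2
Longest run: 'c' with length 2

2


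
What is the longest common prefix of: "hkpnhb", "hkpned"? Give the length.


Words: hkpnhb, hkpned
  Position 0: all 'h' => match
  Position 1: all 'k' => match
  Position 2: all 'p' => match
  Position 3: all 'n' => match
  Position 4: ('h', 'e') => mismatch, stop
LCP = "hkpn" (length 4)

4


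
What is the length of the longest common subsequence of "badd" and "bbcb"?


LCS of "badd" and "bbcb"
DP table:
           b    b    c    b
      0    0    0    0    0
  b   0    1    1    1    1
  a   0    1    1    1    1
  d   0    1    1    1    1
  d   0    1    1    1    1
LCS length = dp[4][4] = 1

1


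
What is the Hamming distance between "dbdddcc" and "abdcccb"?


Comparing "dbdddcc" and "abdcccb" position by position:
  Position 0: 'd' vs 'a' => differ
  Position 1: 'b' vs 'b' => same
  Position 2: 'd' vs 'd' => same
  Position 3: 'd' vs 'c' => differ
  Position 4: 'd' vs 'c' => differ
  Position 5: 'c' vs 'c' => same
  Position 6: 'c' vs 'b' => differ
Total differences (Hamming distance): 4

4


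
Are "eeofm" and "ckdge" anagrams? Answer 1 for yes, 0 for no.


Strings: "eeofm", "ckdge"
Sorted first:  eefmo
Sorted second: cdegk
Differ at position 0: 'e' vs 'c' => not anagrams

0


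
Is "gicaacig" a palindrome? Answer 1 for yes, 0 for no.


Input: gicaacig
Reversed: gicaacig
  Compare pos 0 ('g') with pos 7 ('g'): match
  Compare pos 1 ('i') with pos 6 ('i'): match
  Compare pos 2 ('c') with pos 5 ('c'): match
  Compare pos 3 ('a') with pos 4 ('a'): match
Result: palindrome

1


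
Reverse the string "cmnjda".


Input: cmnjda
Reading characters right to left:
  Position 5: 'a'
  Position 4: 'd'
  Position 3: 'j'
  Position 2: 'n'
  Position 1: 'm'
  Position 0: 'c'
Reversed: adjnmc

adjnmc


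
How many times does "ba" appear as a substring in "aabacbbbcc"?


Searching for "ba" in "aabacbbbcc"
Scanning each position:
  Position 0: "aa" => no
  Position 1: "ab" => no
  Position 2: "ba" => MATCH
  Position 3: "ac" => no
  Position 4: "cb" => no
  Position 5: "bb" => no
  Position 6: "bb" => no
  Position 7: "bc" => no
  Position 8: "cc" => no
Total occurrences: 1

1


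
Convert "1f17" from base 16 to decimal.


Input: "1f17" in base 16
Positional expansion:
  Digit '1' (value 1) x 16^3 = 4096
  Digit 'f' (value 15) x 16^2 = 3840
  Digit '1' (value 1) x 16^1 = 16
  Digit '7' (value 7) x 16^0 = 7
Sum = 7959

7959


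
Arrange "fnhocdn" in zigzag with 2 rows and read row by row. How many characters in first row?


Zigzag "fnhocdn" into 2 rows:
Placing characters:
  'f' => row 0
  'n' => row 1
  'h' => row 0
  'o' => row 1
  'c' => row 0
  'd' => row 1
  'n' => row 0
Rows:
  Row 0: "fhcn"
  Row 1: "nod"
First row length: 4

4


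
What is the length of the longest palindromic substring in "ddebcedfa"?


Input: "ddebcedfa"
Checking substrings for palindromes:
  [0:2] "dd" (len 2) => palindrome
Longest palindromic substring: "dd" with length 2

2


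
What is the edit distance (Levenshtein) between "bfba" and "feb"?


Computing edit distance: "bfba" -> "feb"
DP table:
           f    e    b
      0    1    2    3
  b   1    1    2    2
  f   2    1    2    3
  b   3    2    2    2
  a   4    3    3    3
Edit distance = dp[4][3] = 3

3


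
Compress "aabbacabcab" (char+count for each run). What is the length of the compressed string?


Input: aabbacabcab
Runs:
  'a' x 2 => "a2"
  'b' x 2 => "b2"
  'a' x 1 => "a1"
  'c' x 1 => "c1"
  'a' x 1 => "a1"
  'b' x 1 => "b1"
  'c' x 1 => "c1"
  'a' x 1 => "a1"
  'b' x 1 => "b1"
Compressed: "a2b2a1c1a1b1c1a1b1"
Compressed length: 18

18


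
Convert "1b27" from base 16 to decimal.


Input: "1b27" in base 16
Positional expansion:
  Digit '1' (value 1) x 16^3 = 4096
  Digit 'b' (value 11) x 16^2 = 2816
  Digit '2' (value 2) x 16^1 = 32
  Digit '7' (value 7) x 16^0 = 7
Sum = 6951

6951


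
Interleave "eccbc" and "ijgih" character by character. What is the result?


Interleaving "eccbc" and "ijgih":
  Position 0: 'e' from first, 'i' from second => "ei"
  Position 1: 'c' from first, 'j' from second => "cj"
  Position 2: 'c' from first, 'g' from second => "cg"
  Position 3: 'b' from first, 'i' from second => "bi"
  Position 4: 'c' from first, 'h' from second => "ch"
Result: eicjcgbich

eicjcgbich


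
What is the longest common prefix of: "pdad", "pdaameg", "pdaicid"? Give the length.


Words: pdad, pdaameg, pdaicid
  Position 0: all 'p' => match
  Position 1: all 'd' => match
  Position 2: all 'a' => match
  Position 3: ('d', 'a', 'i') => mismatch, stop
LCP = "pda" (length 3)

3


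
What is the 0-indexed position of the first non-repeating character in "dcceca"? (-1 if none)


Input: dcceca
Character frequencies:
  'a': 1
  'c': 3
  'd': 1
  'e': 1
Scanning left to right for freq == 1:
  Position 0 ('d'): unique! => answer = 0

0


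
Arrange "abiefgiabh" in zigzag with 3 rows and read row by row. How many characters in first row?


Zigzag "abiefgiabh" into 3 rows:
Placing characters:
  'a' => row 0
  'b' => row 1
  'i' => row 2
  'e' => row 1
  'f' => row 0
  'g' => row 1
  'i' => row 2
  'a' => row 1
  'b' => row 0
  'h' => row 1
Rows:
  Row 0: "afb"
  Row 1: "begah"
  Row 2: "ii"
First row length: 3

3


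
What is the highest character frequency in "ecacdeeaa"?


Input: ecacdeeaa
Character counts:
  'a': 3
  'c': 2
  'd': 1
  'e': 3
Maximum frequency: 3

3


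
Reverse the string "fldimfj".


Input: fldimfj
Reading characters right to left:
  Position 6: 'j'
  Position 5: 'f'
  Position 4: 'm'
  Position 3: 'i'
  Position 2: 'd'
  Position 1: 'l'
  Position 0: 'f'
Reversed: jfmidlf

jfmidlf


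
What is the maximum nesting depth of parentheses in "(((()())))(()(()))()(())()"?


Input: "(((()())))(()(()))()(())()"
Tracking depth:
  Position 0 '(': depth becomes 1
  Position 1 '(': depth becomes 2
  Position 2 '(': depth becomes 3
  Position 3 '(': depth becomes 4
  Position 4 ')': depth becomes 3
  Position 5 '(': depth becomes 4
  Position 6 ')': depth becomes 3
  Position 7 ')': depth becomes 2
  Position 8 ')': depth becomes 1
  Position 9 ')': depth becomes 0
  Position 10 '(': depth becomes 1
  Position 11 '(': depth becomes 2
  Position 12 ')': depth becomes 1
  Position 13 '(': depth becomes 2
  Position 14 '(': depth becomes 3
  Position 15 ')': depth becomes 2
  Position 16 ')': depth becomes 1
  Position 17 ')': depth becomes 0
  Position 18 '(': depth becomes 1
  Position 19 ')': depth becomes 0
  Position 20 '(': depth becomes 1
  Position 21 '(': depth becomes 2
  Position 22 ')': depth becomes 1
  Position 23 ')': depth becomes 0
  Position 24 '(': depth becomes 1
  Position 25 ')': depth becomes 0
Maximum depth reached: 4

4


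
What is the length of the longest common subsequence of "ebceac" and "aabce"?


LCS of "ebceac" and "aabce"
DP table:
           a    a    b    c    e
      0    0    0    0    0    0
  e   0    0    0    0    0    1
  b   0    0    0    1    1    1
  c   0    0    0    1    2    2
  e   0    0    0    1    2    3
  a   0    1    1    1    2    3
  c   0    1    1    1    2    3
LCS length = dp[6][5] = 3

3


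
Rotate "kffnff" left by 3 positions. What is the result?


Input: "kffnff", rotate left by 3
First 3 characters: "kff"
Remaining characters: "nff"
Concatenate remaining + first: "nff" + "kff" = "nffkff"

nffkff


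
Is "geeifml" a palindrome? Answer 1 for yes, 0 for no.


Input: geeifml
Reversed: lmfieeg
  Compare pos 0 ('g') with pos 6 ('l'): MISMATCH
  Compare pos 1 ('e') with pos 5 ('m'): MISMATCH
  Compare pos 2 ('e') with pos 4 ('f'): MISMATCH
Result: not a palindrome

0


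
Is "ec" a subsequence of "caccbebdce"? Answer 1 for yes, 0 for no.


Check if "ec" is a subsequence of "caccbebdce"
Greedy scan:
  Position 0 ('c'): no match needed
  Position 1 ('a'): no match needed
  Position 2 ('c'): no match needed
  Position 3 ('c'): no match needed
  Position 4 ('b'): no match needed
  Position 5 ('e'): matches sub[0] = 'e'
  Position 6 ('b'): no match needed
  Position 7 ('d'): no match needed
  Position 8 ('c'): matches sub[1] = 'c'
  Position 9 ('e'): no match needed
All 2 characters matched => is a subsequence

1


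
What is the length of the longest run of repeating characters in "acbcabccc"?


Input: "acbcabccc"
Scanning for longest run:
  Position 1 ('c'): new char, reset run to 1
  Position 2 ('b'): new char, reset run to 1
  Position 3 ('c'): new char, reset run to 1
  Position 4 ('a'): new char, reset run to 1
  Position 5 ('b'): new char, reset run to 1
  Position 6 ('c'): new char, reset run to 1
  Position 7 ('c'): continues run of 'c', length=2
  Position 8 ('c'): continues run of 'c', length=3
Longest run: 'c' with length 3

3


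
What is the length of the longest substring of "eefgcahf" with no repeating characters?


Input: "eefgcahf"
Sliding window (track last position of each char):
  Position 0 ('e'): window [0,0] length 1 -- new best
  Position 1 ('e'): repeat (last at 0), move window start to 1
  Position 1 ('e'): window [1,1] length 1
  Position 2 ('f'): window [1,2] length 2 -- new best
  Position 3 ('g'): window [1,3] length 3 -- new best
  Position 4 ('c'): window [1,4] length 4 -- new best
  Position 5 ('a'): window [1,5] length 5 -- new best
  Position 6 ('h'): window [1,6] length 6 -- new best
  Position 7 ('f'): repeat (last at 2), move window start to 3
  Position 7 ('f'): window [3,7] length 5
Longest substring with no repeats: "efgcah" with length 6

6


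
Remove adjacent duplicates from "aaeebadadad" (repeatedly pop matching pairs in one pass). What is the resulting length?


Input: aaeebadadad
Stack-based adjacent duplicate removal:
  Read 'a': push. Stack: a
  Read 'a': matches stack top 'a' => pop. Stack: (empty)
  Read 'e': push. Stack: e
  Read 'e': matches stack top 'e' => pop. Stack: (empty)
  Read 'b': push. Stack: b
  Read 'a': push. Stack: ba
  Read 'd': push. Stack: bad
  Read 'a': push. Stack: bada
  Read 'd': push. Stack: badad
  Read 'a': push. Stack: badada
  Read 'd': push. Stack: badadad
Final stack: "badadad" (length 7)

7


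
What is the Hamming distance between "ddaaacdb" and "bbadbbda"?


Comparing "ddaaacdb" and "bbadbbda" position by position:
  Position 0: 'd' vs 'b' => differ
  Position 1: 'd' vs 'b' => differ
  Position 2: 'a' vs 'a' => same
  Position 3: 'a' vs 'd' => differ
  Position 4: 'a' vs 'b' => differ
  Position 5: 'c' vs 'b' => differ
  Position 6: 'd' vs 'd' => same
  Position 7: 'b' vs 'a' => differ
Total differences (Hamming distance): 6

6


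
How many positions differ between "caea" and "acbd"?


Comparing "caea" and "acbd" position by position:
  Position 0: 'c' vs 'a' => DIFFER
  Position 1: 'a' vs 'c' => DIFFER
  Position 2: 'e' vs 'b' => DIFFER
  Position 3: 'a' vs 'd' => DIFFER
Positions that differ: 4

4


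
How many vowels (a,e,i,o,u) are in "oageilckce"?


Input: oageilckce
Checking each character:
  'o' at position 0: vowel (running total: 1)
  'a' at position 1: vowel (running total: 2)
  'g' at position 2: consonant
  'e' at position 3: vowel (running total: 3)
  'i' at position 4: vowel (running total: 4)
  'l' at position 5: consonant
  'c' at position 6: consonant
  'k' at position 7: consonant
  'c' at position 8: consonant
  'e' at position 9: vowel (running total: 5)
Total vowels: 5

5


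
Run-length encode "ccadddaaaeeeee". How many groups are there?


Input: ccadddaaaeeeee
Scanning for consecutive runs:
  Group 1: 'c' x 2 (positions 0-1)
  Group 2: 'a' x 1 (positions 2-2)
  Group 3: 'd' x 3 (positions 3-5)
  Group 4: 'a' x 3 (positions 6-8)
  Group 5: 'e' x 5 (positions 9-13)
Total groups: 5

5


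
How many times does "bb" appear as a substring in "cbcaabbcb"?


Searching for "bb" in "cbcaabbcb"
Scanning each position:
  Position 0: "cb" => no
  Position 1: "bc" => no
  Position 2: "ca" => no
  Position 3: "aa" => no
  Position 4: "ab" => no
  Position 5: "bb" => MATCH
  Position 6: "bc" => no
  Position 7: "cb" => no
Total occurrences: 1

1


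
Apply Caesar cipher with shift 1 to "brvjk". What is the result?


Caesar cipher: shift "brvjk" by 1
  'b' (pos 1) + 1 = pos 2 = 'c'
  'r' (pos 17) + 1 = pos 18 = 's'
  'v' (pos 21) + 1 = pos 22 = 'w'
  'j' (pos 9) + 1 = pos 10 = 'k'
  'k' (pos 10) + 1 = pos 11 = 'l'
Result: cswkl

cswkl


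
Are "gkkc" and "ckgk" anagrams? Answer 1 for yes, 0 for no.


Strings: "gkkc", "ckgk"
Sorted first:  cgkk
Sorted second: cgkk
Sorted forms match => anagrams

1


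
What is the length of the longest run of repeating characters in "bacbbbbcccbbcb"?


Input: "bacbbbbcccbbcb"
Scanning for longest run:
  Position 1 ('a'): new char, reset run to 1
  Position 2 ('c'): new char, reset run to 1
  Position 3 ('b'): new char, reset run to 1
  Position 4 ('b'): continues run of 'b', length=2
  Position 5 ('b'): continues run of 'b', length=3
  Position 6 ('b'): continues run of 'b', length=4
  Position 7 ('c'): new char, reset run to 1
  Position 8 ('c'): continues run of 'c', length=2
  Position 9 ('c'): continues run of 'c', length=3
  Position 10 ('b'): new char, reset run to 1
  Position 11 ('b'): continues run of 'b', length=2
  Position 12 ('c'): new char, reset run to 1
  Position 13 ('b'): new char, reset run to 1
Longest run: 'b' with length 4

4


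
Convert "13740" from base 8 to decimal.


Input: "13740" in base 8
Positional expansion:
  Digit '1' (value 1) x 8^4 = 4096
  Digit '3' (value 3) x 8^3 = 1536
  Digit '7' (value 7) x 8^2 = 448
  Digit '4' (value 4) x 8^1 = 32
  Digit '0' (value 0) x 8^0 = 0
Sum = 6112

6112


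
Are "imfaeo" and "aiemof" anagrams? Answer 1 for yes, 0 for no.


Strings: "imfaeo", "aiemof"
Sorted first:  aefimo
Sorted second: aefimo
Sorted forms match => anagrams

1


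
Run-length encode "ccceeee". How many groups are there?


Input: ccceeee
Scanning for consecutive runs:
  Group 1: 'c' x 3 (positions 0-2)
  Group 2: 'e' x 4 (positions 3-6)
Total groups: 2

2


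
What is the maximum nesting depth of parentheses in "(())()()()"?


Input: "(())()()()"
Tracking depth:
  Position 0 '(': depth becomes 1
  Position 1 '(': depth becomes 2
  Position 2 ')': depth becomes 1
  Position 3 ')': depth becomes 0
  Position 4 '(': depth becomes 1
  Position 5 ')': depth becomes 0
  Position 6 '(': depth becomes 1
  Position 7 ')': depth becomes 0
  Position 8 '(': depth becomes 1
  Position 9 ')': depth becomes 0
Maximum depth reached: 2

2


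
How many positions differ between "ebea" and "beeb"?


Comparing "ebea" and "beeb" position by position:
  Position 0: 'e' vs 'b' => DIFFER
  Position 1: 'b' vs 'e' => DIFFER
  Position 2: 'e' vs 'e' => same
  Position 3: 'a' vs 'b' => DIFFER
Positions that differ: 3

3


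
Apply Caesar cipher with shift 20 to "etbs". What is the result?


Caesar cipher: shift "etbs" by 20
  'e' (pos 4) + 20 = pos 24 = 'y'
  't' (pos 19) + 20 = pos 13 = 'n'
  'b' (pos 1) + 20 = pos 21 = 'v'
  's' (pos 18) + 20 = pos 12 = 'm'
Result: ynvm

ynvm


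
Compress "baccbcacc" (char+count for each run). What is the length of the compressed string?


Input: baccbcacc
Runs:
  'b' x 1 => "b1"
  'a' x 1 => "a1"
  'c' x 2 => "c2"
  'b' x 1 => "b1"
  'c' x 1 => "c1"
  'a' x 1 => "a1"
  'c' x 2 => "c2"
Compressed: "b1a1c2b1c1a1c2"
Compressed length: 14

14


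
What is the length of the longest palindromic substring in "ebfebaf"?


Input: "ebfebaf"
Checking substrings for palindromes:
  No multi-char palindromic substrings found
Longest palindromic substring: "e" with length 1

1


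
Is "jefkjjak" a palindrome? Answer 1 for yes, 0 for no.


Input: jefkjjak
Reversed: kajjkfej
  Compare pos 0 ('j') with pos 7 ('k'): MISMATCH
  Compare pos 1 ('e') with pos 6 ('a'): MISMATCH
  Compare pos 2 ('f') with pos 5 ('j'): MISMATCH
  Compare pos 3 ('k') with pos 4 ('j'): MISMATCH
Result: not a palindrome

0


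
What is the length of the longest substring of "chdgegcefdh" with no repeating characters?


Input: "chdgegcefdh"
Sliding window (track last position of each char):
  Position 0 ('c'): window [0,0] length 1 -- new best
  Position 1 ('h'): window [0,1] length 2 -- new best
  Position 2 ('d'): window [0,2] length 3 -- new best
  Position 3 ('g'): window [0,3] length 4 -- new best
  Position 4 ('e'): window [0,4] length 5 -- new best
  Position 5 ('g'): repeat (last at 3), move window start to 4
  Position 5 ('g'): window [4,5] length 2
  Position 6 ('c'): window [4,6] length 3
  Position 7 ('e'): repeat (last at 4), move window start to 5
  Position 7 ('e'): window [5,7] length 3
  Position 8 ('f'): window [5,8] length 4
  Position 9 ('d'): window [5,9] length 5
  Position 10 ('h'): window [5,10] length 6 -- new best
Longest substring with no repeats: "gcefdh" with length 6

6


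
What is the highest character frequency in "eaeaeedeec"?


Input: eaeaeedeec
Character counts:
  'a': 2
  'c': 1
  'd': 1
  'e': 6
Maximum frequency: 6

6


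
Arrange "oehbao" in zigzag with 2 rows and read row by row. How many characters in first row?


Zigzag "oehbao" into 2 rows:
Placing characters:
  'o' => row 0
  'e' => row 1
  'h' => row 0
  'b' => row 1
  'a' => row 0
  'o' => row 1
Rows:
  Row 0: "oha"
  Row 1: "ebo"
First row length: 3

3


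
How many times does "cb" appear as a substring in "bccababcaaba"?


Searching for "cb" in "bccababcaaba"
Scanning each position:
  Position 0: "bc" => no
  Position 1: "cc" => no
  Position 2: "ca" => no
  Position 3: "ab" => no
  Position 4: "ba" => no
  Position 5: "ab" => no
  Position 6: "bc" => no
  Position 7: "ca" => no
  Position 8: "aa" => no
  Position 9: "ab" => no
  Position 10: "ba" => no
Total occurrences: 0

0


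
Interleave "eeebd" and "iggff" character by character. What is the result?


Interleaving "eeebd" and "iggff":
  Position 0: 'e' from first, 'i' from second => "ei"
  Position 1: 'e' from first, 'g' from second => "eg"
  Position 2: 'e' from first, 'g' from second => "eg"
  Position 3: 'b' from first, 'f' from second => "bf"
  Position 4: 'd' from first, 'f' from second => "df"
Result: eiegegbfdf

eiegegbfdf


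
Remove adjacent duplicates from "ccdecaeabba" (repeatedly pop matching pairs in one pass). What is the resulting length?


Input: ccdecaeabba
Stack-based adjacent duplicate removal:
  Read 'c': push. Stack: c
  Read 'c': matches stack top 'c' => pop. Stack: (empty)
  Read 'd': push. Stack: d
  Read 'e': push. Stack: de
  Read 'c': push. Stack: dec
  Read 'a': push. Stack: deca
  Read 'e': push. Stack: decae
  Read 'a': push. Stack: decaea
  Read 'b': push. Stack: decaeab
  Read 'b': matches stack top 'b' => pop. Stack: decaea
  Read 'a': matches stack top 'a' => pop. Stack: decae
Final stack: "decae" (length 5)

5


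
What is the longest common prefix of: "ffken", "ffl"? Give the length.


Words: ffken, ffl
  Position 0: all 'f' => match
  Position 1: all 'f' => match
  Position 2: ('k', 'l') => mismatch, stop
LCP = "ff" (length 2)

2


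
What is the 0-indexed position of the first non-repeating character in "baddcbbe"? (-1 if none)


Input: baddcbbe
Character frequencies:
  'a': 1
  'b': 3
  'c': 1
  'd': 2
  'e': 1
Scanning left to right for freq == 1:
  Position 0 ('b'): freq=3, skip
  Position 1 ('a'): unique! => answer = 1

1


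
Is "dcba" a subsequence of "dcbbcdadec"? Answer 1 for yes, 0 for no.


Check if "dcba" is a subsequence of "dcbbcdadec"
Greedy scan:
  Position 0 ('d'): matches sub[0] = 'd'
  Position 1 ('c'): matches sub[1] = 'c'
  Position 2 ('b'): matches sub[2] = 'b'
  Position 3 ('b'): no match needed
  Position 4 ('c'): no match needed
  Position 5 ('d'): no match needed
  Position 6 ('a'): matches sub[3] = 'a'
  Position 7 ('d'): no match needed
  Position 8 ('e'): no match needed
  Position 9 ('c'): no match needed
All 4 characters matched => is a subsequence

1


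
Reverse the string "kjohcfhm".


Input: kjohcfhm
Reading characters right to left:
  Position 7: 'm'
  Position 6: 'h'
  Position 5: 'f'
  Position 4: 'c'
  Position 3: 'h'
  Position 2: 'o'
  Position 1: 'j'
  Position 0: 'k'
Reversed: mhfchojk

mhfchojk


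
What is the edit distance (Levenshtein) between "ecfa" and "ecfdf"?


Computing edit distance: "ecfa" -> "ecfdf"
DP table:
           e    c    f    d    f
      0    1    2    3    4    5
  e   1    0    1    2    3    4
  c   2    1    0    1    2    3
  f   3    2    1    0    1    2
  a   4    3    2    1    1    2
Edit distance = dp[4][5] = 2

2


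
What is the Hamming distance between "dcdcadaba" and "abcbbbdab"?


Comparing "dcdcadaba" and "abcbbbdab" position by position:
  Position 0: 'd' vs 'a' => differ
  Position 1: 'c' vs 'b' => differ
  Position 2: 'd' vs 'c' => differ
  Position 3: 'c' vs 'b' => differ
  Position 4: 'a' vs 'b' => differ
  Position 5: 'd' vs 'b' => differ
  Position 6: 'a' vs 'd' => differ
  Position 7: 'b' vs 'a' => differ
  Position 8: 'a' vs 'b' => differ
Total differences (Hamming distance): 9

9


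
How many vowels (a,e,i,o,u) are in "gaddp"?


Input: gaddp
Checking each character:
  'g' at position 0: consonant
  'a' at position 1: vowel (running total: 1)
  'd' at position 2: consonant
  'd' at position 3: consonant
  'p' at position 4: consonant
Total vowels: 1

1


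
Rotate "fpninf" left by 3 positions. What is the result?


Input: "fpninf", rotate left by 3
First 3 characters: "fpn"
Remaining characters: "inf"
Concatenate remaining + first: "inf" + "fpn" = "inffpn"

inffpn


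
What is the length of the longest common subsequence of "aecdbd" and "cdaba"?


LCS of "aecdbd" and "cdaba"
DP table:
           c    d    a    b    a
      0    0    0    0    0    0
  a   0    0    0    1    1    1
  e   0    0    0    1    1    1
  c   0    1    1    1    1    1
  d   0    1    2    2    2    2
  b   0    1    2    2    3    3
  d   0    1    2    2    3    3
LCS length = dp[6][5] = 3

3


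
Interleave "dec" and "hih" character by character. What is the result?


Interleaving "dec" and "hih":
  Position 0: 'd' from first, 'h' from second => "dh"
  Position 1: 'e' from first, 'i' from second => "ei"
  Position 2: 'c' from first, 'h' from second => "ch"
Result: dheich

dheich


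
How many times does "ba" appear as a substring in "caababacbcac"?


Searching for "ba" in "caababacbcac"
Scanning each position:
  Position 0: "ca" => no
  Position 1: "aa" => no
  Position 2: "ab" => no
  Position 3: "ba" => MATCH
  Position 4: "ab" => no
  Position 5: "ba" => MATCH
  Position 6: "ac" => no
  Position 7: "cb" => no
  Position 8: "bc" => no
  Position 9: "ca" => no
  Position 10: "ac" => no
Total occurrences: 2

2


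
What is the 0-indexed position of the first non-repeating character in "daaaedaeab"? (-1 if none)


Input: daaaedaeab
Character frequencies:
  'a': 5
  'b': 1
  'd': 2
  'e': 2
Scanning left to right for freq == 1:
  Position 0 ('d'): freq=2, skip
  Position 1 ('a'): freq=5, skip
  Position 2 ('a'): freq=5, skip
  Position 3 ('a'): freq=5, skip
  Position 4 ('e'): freq=2, skip
  Position 5 ('d'): freq=2, skip
  Position 6 ('a'): freq=5, skip
  Position 7 ('e'): freq=2, skip
  Position 8 ('a'): freq=5, skip
  Position 9 ('b'): unique! => answer = 9

9


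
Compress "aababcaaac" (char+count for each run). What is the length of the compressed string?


Input: aababcaaac
Runs:
  'a' x 2 => "a2"
  'b' x 1 => "b1"
  'a' x 1 => "a1"
  'b' x 1 => "b1"
  'c' x 1 => "c1"
  'a' x 3 => "a3"
  'c' x 1 => "c1"
Compressed: "a2b1a1b1c1a3c1"
Compressed length: 14

14


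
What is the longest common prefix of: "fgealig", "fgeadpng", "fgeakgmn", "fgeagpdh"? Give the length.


Words: fgealig, fgeadpng, fgeakgmn, fgeagpdh
  Position 0: all 'f' => match
  Position 1: all 'g' => match
  Position 2: all 'e' => match
  Position 3: all 'a' => match
  Position 4: ('l', 'd', 'k', 'g') => mismatch, stop
LCP = "fgea" (length 4)

4


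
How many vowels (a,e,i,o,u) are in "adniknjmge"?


Input: adniknjmge
Checking each character:
  'a' at position 0: vowel (running total: 1)
  'd' at position 1: consonant
  'n' at position 2: consonant
  'i' at position 3: vowel (running total: 2)
  'k' at position 4: consonant
  'n' at position 5: consonant
  'j' at position 6: consonant
  'm' at position 7: consonant
  'g' at position 8: consonant
  'e' at position 9: vowel (running total: 3)
Total vowels: 3

3


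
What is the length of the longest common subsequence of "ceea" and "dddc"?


LCS of "ceea" and "dddc"
DP table:
           d    d    d    c
      0    0    0    0    0
  c   0    0    0    0    1
  e   0    0    0    0    1
  e   0    0    0    0    1
  a   0    0    0    0    1
LCS length = dp[4][4] = 1

1


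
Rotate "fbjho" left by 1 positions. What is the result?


Input: "fbjho", rotate left by 1
First 1 characters: "f"
Remaining characters: "bjho"
Concatenate remaining + first: "bjho" + "f" = "bjhof"

bjhof


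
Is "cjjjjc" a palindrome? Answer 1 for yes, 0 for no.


Input: cjjjjc
Reversed: cjjjjc
  Compare pos 0 ('c') with pos 5 ('c'): match
  Compare pos 1 ('j') with pos 4 ('j'): match
  Compare pos 2 ('j') with pos 3 ('j'): match
Result: palindrome

1


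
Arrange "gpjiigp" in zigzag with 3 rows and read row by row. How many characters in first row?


Zigzag "gpjiigp" into 3 rows:
Placing characters:
  'g' => row 0
  'p' => row 1
  'j' => row 2
  'i' => row 1
  'i' => row 0
  'g' => row 1
  'p' => row 2
Rows:
  Row 0: "gi"
  Row 1: "pig"
  Row 2: "jp"
First row length: 2

2


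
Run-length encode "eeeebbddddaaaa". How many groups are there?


Input: eeeebbddddaaaa
Scanning for consecutive runs:
  Group 1: 'e' x 4 (positions 0-3)
  Group 2: 'b' x 2 (positions 4-5)
  Group 3: 'd' x 4 (positions 6-9)
  Group 4: 'a' x 4 (positions 10-13)
Total groups: 4

4


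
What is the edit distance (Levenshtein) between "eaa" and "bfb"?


Computing edit distance: "eaa" -> "bfb"
DP table:
           b    f    b
      0    1    2    3
  e   1    1    2    3
  a   2    2    2    3
  a   3    3    3    3
Edit distance = dp[3][3] = 3

3


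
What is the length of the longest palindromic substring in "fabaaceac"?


Input: "fabaaceac"
Checking substrings for palindromes:
  [1:4] "aba" (len 3) => palindrome
  [3:5] "aa" (len 2) => palindrome
Longest palindromic substring: "aba" with length 3

3


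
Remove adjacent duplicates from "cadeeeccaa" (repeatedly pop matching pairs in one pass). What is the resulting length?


Input: cadeeeccaa
Stack-based adjacent duplicate removal:
  Read 'c': push. Stack: c
  Read 'a': push. Stack: ca
  Read 'd': push. Stack: cad
  Read 'e': push. Stack: cade
  Read 'e': matches stack top 'e' => pop. Stack: cad
  Read 'e': push. Stack: cade
  Read 'c': push. Stack: cadec
  Read 'c': matches stack top 'c' => pop. Stack: cade
  Read 'a': push. Stack: cadea
  Read 'a': matches stack top 'a' => pop. Stack: cade
Final stack: "cade" (length 4)

4


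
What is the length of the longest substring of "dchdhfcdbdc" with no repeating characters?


Input: "dchdhfcdbdc"
Sliding window (track last position of each char):
  Position 0 ('d'): window [0,0] length 1 -- new best
  Position 1 ('c'): window [0,1] length 2 -- new best
  Position 2 ('h'): window [0,2] length 3 -- new best
  Position 3 ('d'): repeat (last at 0), move window start to 1
  Position 3 ('d'): window [1,3] length 3
  Position 4 ('h'): repeat (last at 2), move window start to 3
  Position 4 ('h'): window [3,4] length 2
  Position 5 ('f'): window [3,5] length 3
  Position 6 ('c'): window [3,6] length 4 -- new best
  Position 7 ('d'): repeat (last at 3), move window start to 4
  Position 7 ('d'): window [4,7] length 4
  Position 8 ('b'): window [4,8] length 5 -- new best
  Position 9 ('d'): repeat (last at 7), move window start to 8
  Position 9 ('d'): window [8,9] length 2
  Position 10 ('c'): window [8,10] length 3
Longest substring with no repeats: "hfcdb" with length 5

5


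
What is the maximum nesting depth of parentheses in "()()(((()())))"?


Input: "()()(((()())))"
Tracking depth:
  Position 0 '(': depth becomes 1
  Position 1 ')': depth becomes 0
  Position 2 '(': depth becomes 1
  Position 3 ')': depth becomes 0
  Position 4 '(': depth becomes 1
  Position 5 '(': depth becomes 2
  Position 6 '(': depth becomes 3
  Position 7 '(': depth becomes 4
  Position 8 ')': depth becomes 3
  Position 9 '(': depth becomes 4
  Position 10 ')': depth becomes 3
  Position 11 ')': depth becomes 2
  Position 12 ')': depth becomes 1
  Position 13 ')': depth becomes 0
Maximum depth reached: 4

4


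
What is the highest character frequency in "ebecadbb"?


Input: ebecadbb
Character counts:
  'a': 1
  'b': 3
  'c': 1
  'd': 1
  'e': 2
Maximum frequency: 3

3


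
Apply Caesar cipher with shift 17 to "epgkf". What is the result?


Caesar cipher: shift "epgkf" by 17
  'e' (pos 4) + 17 = pos 21 = 'v'
  'p' (pos 15) + 17 = pos 6 = 'g'
  'g' (pos 6) + 17 = pos 23 = 'x'
  'k' (pos 10) + 17 = pos 1 = 'b'
  'f' (pos 5) + 17 = pos 22 = 'w'
Result: vgxbw

vgxbw


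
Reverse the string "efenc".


Input: efenc
Reading characters right to left:
  Position 4: 'c'
  Position 3: 'n'
  Position 2: 'e'
  Position 1: 'f'
  Position 0: 'e'
Reversed: cnefe

cnefe
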